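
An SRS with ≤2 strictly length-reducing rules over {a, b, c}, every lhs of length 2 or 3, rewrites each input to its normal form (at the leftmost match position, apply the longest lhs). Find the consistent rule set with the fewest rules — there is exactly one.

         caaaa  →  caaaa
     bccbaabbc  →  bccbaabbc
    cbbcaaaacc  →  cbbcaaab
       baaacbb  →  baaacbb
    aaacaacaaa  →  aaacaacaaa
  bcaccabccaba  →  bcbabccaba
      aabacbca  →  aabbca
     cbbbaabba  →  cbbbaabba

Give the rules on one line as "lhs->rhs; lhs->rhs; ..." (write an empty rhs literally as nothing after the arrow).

acc->b; bac->b

  | caaaa
  | bccbaabbc
  | cbbcaaaacc => cbbcaaab
  | baaacbb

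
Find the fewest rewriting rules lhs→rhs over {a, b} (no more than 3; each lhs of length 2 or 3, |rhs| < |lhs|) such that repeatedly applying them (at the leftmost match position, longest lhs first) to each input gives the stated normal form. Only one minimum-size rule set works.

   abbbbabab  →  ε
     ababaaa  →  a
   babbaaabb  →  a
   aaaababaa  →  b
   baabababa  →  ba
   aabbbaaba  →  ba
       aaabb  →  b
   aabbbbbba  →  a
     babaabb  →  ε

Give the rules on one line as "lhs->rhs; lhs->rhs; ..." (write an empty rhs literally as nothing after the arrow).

aa->; ab->; bb->a

  | abbbbabab => bbbabab => ababab => abab => ab => ε
  | ababaaa => abaaa => aaa => a
  | babbaaabb => bbaaabb => aaaabb => aabb => bb => a
  | aaaababaa => aababaa => babaa => baa => b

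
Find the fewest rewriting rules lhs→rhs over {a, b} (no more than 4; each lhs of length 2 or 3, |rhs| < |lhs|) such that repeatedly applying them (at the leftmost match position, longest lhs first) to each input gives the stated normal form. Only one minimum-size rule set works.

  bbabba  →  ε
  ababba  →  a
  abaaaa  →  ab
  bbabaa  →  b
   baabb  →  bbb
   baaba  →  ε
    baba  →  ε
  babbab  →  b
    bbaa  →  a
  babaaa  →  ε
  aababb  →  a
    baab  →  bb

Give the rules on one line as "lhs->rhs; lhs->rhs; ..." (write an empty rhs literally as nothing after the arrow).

  | bbabba => bba => ε
  | ababba => abba => a
  | abaaaa => abaa => ab
  | bbabaa => baa => b

abb->; ba->; baa->b; bba->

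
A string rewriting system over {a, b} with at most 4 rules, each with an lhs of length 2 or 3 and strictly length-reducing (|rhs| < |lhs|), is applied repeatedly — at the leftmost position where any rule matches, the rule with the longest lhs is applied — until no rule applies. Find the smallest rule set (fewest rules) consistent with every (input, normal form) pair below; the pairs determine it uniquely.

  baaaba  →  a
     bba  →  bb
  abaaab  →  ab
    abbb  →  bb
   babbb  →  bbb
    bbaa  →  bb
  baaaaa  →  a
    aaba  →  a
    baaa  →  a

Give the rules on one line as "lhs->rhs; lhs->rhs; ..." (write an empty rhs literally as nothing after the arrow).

aa->a; abb->b; ba->; bba->bb

  | baaaba => aaba => aba => a
  | bba => bb
  | abaaab => aaab => aab => ab
  | abbb => bb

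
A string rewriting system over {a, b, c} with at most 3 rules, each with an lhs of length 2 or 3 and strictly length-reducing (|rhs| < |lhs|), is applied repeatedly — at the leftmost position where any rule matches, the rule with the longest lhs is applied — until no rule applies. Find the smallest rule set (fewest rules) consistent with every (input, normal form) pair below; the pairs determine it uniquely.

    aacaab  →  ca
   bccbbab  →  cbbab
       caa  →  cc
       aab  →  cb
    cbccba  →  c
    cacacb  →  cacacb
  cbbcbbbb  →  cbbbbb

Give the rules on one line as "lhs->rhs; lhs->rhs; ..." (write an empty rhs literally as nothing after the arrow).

aa->c; bc->; ccb->a

  | aacaab => ccaab => cccb => ca
  | bccbbab => cbbab
  | caa => cc
  | aab => cb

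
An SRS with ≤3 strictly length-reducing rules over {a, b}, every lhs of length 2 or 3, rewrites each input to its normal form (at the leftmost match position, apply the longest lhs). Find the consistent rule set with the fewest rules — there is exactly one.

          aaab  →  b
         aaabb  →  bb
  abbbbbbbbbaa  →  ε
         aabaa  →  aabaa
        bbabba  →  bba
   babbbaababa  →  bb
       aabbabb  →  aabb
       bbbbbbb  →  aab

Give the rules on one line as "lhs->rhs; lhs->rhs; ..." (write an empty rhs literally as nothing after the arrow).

aaa->; bab->; bbb->a

  | aaab => b
  | aaabb => bb
  | abbbbbbbbbaa => aabbbbbbaa => aaabbbaa => bbbaa => aaa => ε
  | aabaa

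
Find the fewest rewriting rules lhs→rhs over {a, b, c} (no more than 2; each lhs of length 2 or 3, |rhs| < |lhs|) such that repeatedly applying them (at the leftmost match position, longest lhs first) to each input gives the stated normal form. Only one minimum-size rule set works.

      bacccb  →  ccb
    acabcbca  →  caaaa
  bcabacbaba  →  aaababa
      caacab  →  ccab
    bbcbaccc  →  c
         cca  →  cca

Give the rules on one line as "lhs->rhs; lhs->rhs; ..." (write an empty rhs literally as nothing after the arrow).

ac->c; bc->a

  | bacccb => bcccb => accb => ccb
  | acabcbca => cabcbca => caabca => caaaa
  | bcabacbaba => aabacbaba => aabcbaba => aaababa
  | caacab => cacab => ccab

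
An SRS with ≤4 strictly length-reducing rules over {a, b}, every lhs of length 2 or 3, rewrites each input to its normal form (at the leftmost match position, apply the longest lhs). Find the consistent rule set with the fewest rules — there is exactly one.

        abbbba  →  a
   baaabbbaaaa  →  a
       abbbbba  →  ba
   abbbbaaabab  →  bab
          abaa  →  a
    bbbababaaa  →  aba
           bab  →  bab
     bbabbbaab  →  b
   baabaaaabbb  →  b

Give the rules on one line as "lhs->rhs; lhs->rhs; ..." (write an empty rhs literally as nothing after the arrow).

aaa->; baa->; bb->a

  | abbbba => aabba => aaaa => a
  | baaabbbaaaa => abbbaaaa => aabaaaa => aaaa => a
  | abbbbba => aabbba => aaaba => ba
  | abbbbaaabab => aabbaaabab => aaaaaabab => aaabab => bab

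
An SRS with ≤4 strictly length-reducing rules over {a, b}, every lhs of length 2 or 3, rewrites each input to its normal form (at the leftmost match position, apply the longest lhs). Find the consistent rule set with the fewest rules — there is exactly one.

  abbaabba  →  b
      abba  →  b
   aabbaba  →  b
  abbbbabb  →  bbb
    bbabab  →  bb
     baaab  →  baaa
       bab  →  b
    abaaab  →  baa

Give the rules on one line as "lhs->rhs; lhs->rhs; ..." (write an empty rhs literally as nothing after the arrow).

ab->a; aba->b; bab->b; bba->b

  | abbaabba => abaabba => babba => bba => b
  | abba => aba => b
  | aabbaba => aababa => abba => aba => b
  | abbbbabb => abbbabb => abbabb => ababb => bbb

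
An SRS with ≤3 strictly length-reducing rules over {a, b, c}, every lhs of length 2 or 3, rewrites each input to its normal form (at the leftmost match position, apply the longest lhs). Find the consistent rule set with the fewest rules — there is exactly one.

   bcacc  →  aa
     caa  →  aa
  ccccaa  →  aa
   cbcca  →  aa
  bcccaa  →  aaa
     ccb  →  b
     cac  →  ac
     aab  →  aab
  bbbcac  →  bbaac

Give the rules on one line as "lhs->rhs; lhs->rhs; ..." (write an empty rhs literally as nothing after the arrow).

bc->a; ca->a; cc->

  | bcacc => aacc => aa
  | caa => aa
  | ccccaa => ccaa => aa
  | cbcca => caca => aca => aa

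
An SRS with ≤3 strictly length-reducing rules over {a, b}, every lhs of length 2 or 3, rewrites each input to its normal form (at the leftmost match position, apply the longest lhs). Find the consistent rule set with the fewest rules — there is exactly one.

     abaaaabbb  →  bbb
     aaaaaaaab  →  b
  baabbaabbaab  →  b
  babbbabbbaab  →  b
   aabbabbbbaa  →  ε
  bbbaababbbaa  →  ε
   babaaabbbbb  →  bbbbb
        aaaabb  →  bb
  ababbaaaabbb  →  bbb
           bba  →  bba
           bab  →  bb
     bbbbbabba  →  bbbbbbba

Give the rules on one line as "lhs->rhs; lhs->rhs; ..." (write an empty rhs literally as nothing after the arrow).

  | abaaaabbb => baaaabbb => aaaabbb => aabbb => bbb
  | aaaaaaaab => aaaaaab => aaaab => aab => b
  | baabbaabbaab => aabbaabbaab => bbaabbaab => baabbaab => aabbaab => bbaab => baab => aab => b
  | babbbabbbaab => bbbbabbbaab => bbbbbbbaab => bbbbbbaab => bbbbbaab => bbbbaab => bbbaab => bbaab => baab => aab => b

aa->; ab->b; baa->aa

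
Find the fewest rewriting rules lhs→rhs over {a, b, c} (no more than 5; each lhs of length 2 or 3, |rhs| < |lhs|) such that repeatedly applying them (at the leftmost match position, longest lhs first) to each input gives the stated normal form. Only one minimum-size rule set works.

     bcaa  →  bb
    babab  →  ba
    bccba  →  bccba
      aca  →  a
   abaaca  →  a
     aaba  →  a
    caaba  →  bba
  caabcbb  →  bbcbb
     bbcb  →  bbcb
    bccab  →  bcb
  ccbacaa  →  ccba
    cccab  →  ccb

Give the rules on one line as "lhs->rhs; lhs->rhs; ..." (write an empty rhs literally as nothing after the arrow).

aa->a; ab->a; ca->; caa->b

  | bcaa => bb
  | babab => baab => bab => ba
  | bccba
  | aca => a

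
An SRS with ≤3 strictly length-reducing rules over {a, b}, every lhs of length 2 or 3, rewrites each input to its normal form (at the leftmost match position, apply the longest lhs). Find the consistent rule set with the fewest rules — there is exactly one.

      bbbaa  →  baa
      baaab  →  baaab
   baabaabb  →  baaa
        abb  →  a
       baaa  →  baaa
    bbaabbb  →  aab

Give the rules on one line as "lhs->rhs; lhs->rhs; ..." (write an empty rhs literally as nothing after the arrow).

aba->a; bb->

  | bbbaa => baa
  | baaab
  | baabaabb => baaabb => baaa
  | abb => a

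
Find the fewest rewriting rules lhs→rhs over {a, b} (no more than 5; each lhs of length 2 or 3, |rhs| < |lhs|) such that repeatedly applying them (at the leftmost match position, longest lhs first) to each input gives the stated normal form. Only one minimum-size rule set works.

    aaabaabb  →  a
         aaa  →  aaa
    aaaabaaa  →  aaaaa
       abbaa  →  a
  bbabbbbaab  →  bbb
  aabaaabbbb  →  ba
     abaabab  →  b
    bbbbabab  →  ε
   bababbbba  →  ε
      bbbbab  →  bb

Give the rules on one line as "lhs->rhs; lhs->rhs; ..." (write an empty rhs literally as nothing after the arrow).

aba->; abb->ba; baa->; bab->aa

  | aaabaabb => aaabb => aaba => a
  | aaa
  | aaaabaaa => aaaaa
  | abbaa => baaa => a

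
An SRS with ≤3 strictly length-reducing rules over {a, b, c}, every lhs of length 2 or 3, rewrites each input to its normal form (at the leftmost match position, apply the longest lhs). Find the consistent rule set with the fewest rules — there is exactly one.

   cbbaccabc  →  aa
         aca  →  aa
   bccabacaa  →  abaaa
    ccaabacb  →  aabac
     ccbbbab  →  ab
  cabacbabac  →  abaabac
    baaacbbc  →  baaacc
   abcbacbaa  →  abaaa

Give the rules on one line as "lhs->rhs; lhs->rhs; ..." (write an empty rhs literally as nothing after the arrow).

  | cbbaccabc => cbaccabc => caccabc => accabc => acabc => aabc => aa
  | aca => aa
  | bccabacaa => cabacaa => abacaa => abaaa
  | ccaabacb => caabacb => aabacb => aabac

bc->; ca->a; cb->c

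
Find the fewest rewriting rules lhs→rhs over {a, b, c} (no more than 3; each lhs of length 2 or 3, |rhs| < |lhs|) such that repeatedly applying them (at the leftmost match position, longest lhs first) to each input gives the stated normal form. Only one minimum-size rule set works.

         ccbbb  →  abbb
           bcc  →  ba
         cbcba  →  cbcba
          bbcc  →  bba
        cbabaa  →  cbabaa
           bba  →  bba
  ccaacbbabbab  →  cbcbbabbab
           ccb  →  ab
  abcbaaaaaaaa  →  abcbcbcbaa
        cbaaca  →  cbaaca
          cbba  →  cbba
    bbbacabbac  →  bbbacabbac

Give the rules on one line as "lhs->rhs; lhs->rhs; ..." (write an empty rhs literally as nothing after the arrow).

  | ccbbb => abbb
  | bcc => ba
  | cbcba
  | bbcc => bba

aaa->cb; cc->a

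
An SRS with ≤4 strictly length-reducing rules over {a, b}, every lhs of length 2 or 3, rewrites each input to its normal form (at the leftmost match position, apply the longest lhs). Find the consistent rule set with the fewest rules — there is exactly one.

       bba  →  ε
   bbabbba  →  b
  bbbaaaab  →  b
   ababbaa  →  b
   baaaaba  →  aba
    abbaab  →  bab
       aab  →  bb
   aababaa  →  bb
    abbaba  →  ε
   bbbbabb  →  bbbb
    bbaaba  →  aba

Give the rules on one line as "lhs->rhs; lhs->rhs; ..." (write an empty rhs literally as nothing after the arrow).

  | bba => ε
  | bbabbba => bbba => b
  | bbbaaaab => baaab => bbab => b
  | ababbaa => abaaa => abba => aa => b

aa->b; abb->a; bba->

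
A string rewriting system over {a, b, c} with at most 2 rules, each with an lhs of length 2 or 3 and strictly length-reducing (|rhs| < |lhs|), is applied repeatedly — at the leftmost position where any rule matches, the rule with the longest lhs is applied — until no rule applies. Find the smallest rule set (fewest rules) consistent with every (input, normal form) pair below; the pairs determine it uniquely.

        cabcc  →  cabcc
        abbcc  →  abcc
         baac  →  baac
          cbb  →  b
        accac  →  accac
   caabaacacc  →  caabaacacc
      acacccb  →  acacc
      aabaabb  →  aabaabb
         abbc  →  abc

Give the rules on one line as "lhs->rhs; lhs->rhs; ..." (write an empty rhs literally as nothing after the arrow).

bbc->bc; cb->

  | cabcc
  | abbcc => abcc
  | baac
  | cbb => b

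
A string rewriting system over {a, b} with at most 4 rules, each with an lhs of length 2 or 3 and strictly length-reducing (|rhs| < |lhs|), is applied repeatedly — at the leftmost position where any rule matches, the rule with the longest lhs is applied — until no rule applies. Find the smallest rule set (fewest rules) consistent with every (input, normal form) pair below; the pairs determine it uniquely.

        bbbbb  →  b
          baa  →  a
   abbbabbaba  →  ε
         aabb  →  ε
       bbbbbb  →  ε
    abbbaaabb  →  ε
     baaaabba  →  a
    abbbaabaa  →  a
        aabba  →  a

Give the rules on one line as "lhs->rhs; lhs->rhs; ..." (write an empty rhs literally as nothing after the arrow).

  | bbbbb => bbb => b
  | baa => a
  | abbbabbaba => bbbabbaba => babbaba => bbaba => aba => ba => ε
  | aabb => abb => bb => ε

ab->b; ba->; bb->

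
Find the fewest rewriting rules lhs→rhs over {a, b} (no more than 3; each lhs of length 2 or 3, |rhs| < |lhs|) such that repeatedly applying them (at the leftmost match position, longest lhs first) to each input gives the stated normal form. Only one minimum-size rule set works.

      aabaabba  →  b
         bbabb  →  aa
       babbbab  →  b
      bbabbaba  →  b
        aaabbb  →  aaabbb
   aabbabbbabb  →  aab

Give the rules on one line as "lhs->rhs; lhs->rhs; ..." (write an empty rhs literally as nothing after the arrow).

  | aabaabba => abaabba => baabba => babba => aaba => aba => ba => b
  | bbabb => baab => bab => aa
  | babbbab => aabbab => aabaa => abaa => baa => ba => b
  | bbabbaba => baababa => bababa => aaaba => aaba => aba => ba => b

aba->ba; ba->b; bab->aa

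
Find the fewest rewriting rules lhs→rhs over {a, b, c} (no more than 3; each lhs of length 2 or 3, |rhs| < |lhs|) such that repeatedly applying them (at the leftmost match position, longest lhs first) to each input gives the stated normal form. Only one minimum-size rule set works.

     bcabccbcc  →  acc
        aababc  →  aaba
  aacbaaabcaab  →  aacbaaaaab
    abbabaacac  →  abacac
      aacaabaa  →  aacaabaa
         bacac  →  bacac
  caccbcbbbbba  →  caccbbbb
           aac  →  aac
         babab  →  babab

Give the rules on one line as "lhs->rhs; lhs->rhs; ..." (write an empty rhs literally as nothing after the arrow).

  | bcabccbcc => abccbcc => acbcc => acc
  | aababc => aaba
  | aacbaaabcaab => aacbaaaaab
  | abbabaacac => abbaacac => abacac

bba->b; bc->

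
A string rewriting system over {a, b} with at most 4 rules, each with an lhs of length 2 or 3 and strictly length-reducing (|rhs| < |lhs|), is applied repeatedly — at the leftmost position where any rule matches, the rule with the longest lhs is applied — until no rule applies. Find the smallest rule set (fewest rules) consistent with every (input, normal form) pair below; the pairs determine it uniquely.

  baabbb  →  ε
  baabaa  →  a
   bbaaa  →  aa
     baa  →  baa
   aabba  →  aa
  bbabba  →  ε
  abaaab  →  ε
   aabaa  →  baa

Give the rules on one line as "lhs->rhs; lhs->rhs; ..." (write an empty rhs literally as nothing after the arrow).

ab->b; abb->; bb->; bba->

  | baabbb => bab => bb => ε
  | baabaa => babaa => bbaa => a
  | bbaaa => aa
  | baa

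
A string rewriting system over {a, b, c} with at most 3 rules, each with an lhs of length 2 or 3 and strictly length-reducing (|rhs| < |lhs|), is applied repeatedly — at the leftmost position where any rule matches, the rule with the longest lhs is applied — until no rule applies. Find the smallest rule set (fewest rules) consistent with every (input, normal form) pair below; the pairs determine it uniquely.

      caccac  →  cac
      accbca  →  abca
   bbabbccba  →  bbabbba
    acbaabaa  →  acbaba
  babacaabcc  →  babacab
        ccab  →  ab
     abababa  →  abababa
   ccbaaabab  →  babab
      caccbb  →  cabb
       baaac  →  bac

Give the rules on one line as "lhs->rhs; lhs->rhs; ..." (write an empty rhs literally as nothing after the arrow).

aa->a; cc->

  | caccac => caac => cac
  | accbca => abca
  | bbabbccba => bbabbba
  | acbaabaa => acbabaa => acbaba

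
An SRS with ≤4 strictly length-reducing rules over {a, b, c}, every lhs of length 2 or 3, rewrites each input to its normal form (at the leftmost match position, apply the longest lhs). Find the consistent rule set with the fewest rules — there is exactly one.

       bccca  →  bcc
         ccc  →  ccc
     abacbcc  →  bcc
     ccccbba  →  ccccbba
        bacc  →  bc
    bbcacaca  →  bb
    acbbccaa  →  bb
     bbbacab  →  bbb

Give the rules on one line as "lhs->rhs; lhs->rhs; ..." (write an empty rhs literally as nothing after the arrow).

ab->; ac->; ca->

  | bccca => bcc
  | ccc
  | abacbcc => acbcc => bcc
  | ccccbba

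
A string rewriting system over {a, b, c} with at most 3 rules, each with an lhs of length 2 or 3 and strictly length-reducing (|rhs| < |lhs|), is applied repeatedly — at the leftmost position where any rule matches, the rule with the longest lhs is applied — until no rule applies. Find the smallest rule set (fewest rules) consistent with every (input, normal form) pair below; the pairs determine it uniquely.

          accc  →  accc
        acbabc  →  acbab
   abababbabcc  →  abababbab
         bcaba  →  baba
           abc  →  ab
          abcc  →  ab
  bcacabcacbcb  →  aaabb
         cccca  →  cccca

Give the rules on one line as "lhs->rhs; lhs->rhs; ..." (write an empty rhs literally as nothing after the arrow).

bac->a; bc->b

  | accc
  | acbabc => acbab
  | abababbabcc => abababbabc => abababbab
  | bcaba => baba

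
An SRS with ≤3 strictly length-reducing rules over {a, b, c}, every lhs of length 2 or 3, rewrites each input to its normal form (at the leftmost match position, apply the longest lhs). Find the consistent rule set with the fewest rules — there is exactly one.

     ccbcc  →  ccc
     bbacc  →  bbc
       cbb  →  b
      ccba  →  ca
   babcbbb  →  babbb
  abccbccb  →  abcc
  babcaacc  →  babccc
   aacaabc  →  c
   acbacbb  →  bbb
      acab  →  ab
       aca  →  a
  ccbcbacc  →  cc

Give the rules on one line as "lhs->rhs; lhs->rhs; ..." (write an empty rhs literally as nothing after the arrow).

  | ccbcc => ccc
  | bbacc => bbc
  | cbb => b
  | ccba => ca

aa->; ac->; cb->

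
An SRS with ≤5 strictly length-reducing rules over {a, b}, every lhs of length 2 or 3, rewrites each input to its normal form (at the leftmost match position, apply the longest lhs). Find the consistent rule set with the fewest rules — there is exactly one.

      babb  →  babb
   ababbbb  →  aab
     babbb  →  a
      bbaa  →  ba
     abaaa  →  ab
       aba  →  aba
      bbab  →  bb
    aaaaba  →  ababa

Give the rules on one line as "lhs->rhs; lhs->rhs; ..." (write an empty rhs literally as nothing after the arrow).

aaa->ab; baa->a; bba->b; bbb->a

  | babb
  | ababbbb => abaab => aab
  | babbb => baa => a
  | bbaa => ba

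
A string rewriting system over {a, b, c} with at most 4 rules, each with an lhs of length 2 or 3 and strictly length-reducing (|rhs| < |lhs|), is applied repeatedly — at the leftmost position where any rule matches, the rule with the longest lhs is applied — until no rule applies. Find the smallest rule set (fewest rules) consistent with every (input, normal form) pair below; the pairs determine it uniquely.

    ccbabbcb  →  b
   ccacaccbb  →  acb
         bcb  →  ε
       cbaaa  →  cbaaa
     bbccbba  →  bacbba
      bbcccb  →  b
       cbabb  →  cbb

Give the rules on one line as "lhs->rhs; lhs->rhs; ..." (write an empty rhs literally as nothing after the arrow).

  | ccbabbcb => babbcb => bbcb => bab => b
  | ccacaccbb => acaccbb => acabb => acb
  | bcb => ab => ε
  | cbaaa

ab->; bc->a; cc->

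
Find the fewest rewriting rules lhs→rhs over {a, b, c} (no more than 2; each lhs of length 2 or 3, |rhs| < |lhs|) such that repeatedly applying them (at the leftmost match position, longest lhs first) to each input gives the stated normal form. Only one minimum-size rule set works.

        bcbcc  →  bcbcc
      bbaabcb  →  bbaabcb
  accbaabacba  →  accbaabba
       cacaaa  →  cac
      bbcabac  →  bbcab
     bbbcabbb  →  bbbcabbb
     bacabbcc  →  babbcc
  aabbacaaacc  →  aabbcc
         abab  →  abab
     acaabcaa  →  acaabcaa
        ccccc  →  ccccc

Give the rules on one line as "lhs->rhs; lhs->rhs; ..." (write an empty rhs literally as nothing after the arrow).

  | bcbcc
  | bbaabcb
  | accbaabacba => accbaabba
  | cacaaa => cac

aaa->; bac->b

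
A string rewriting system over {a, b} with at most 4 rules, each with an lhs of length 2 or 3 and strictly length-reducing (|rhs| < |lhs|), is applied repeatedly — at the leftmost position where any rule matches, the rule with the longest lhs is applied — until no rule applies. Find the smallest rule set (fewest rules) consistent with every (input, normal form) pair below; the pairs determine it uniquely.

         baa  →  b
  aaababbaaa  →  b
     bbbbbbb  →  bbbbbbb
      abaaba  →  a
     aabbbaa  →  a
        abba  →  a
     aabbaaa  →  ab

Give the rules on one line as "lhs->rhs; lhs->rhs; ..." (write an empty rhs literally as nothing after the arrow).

  | baa => ba => b
  | aaababbaaa => bababbaaa => bbabbaaa => abbbaaa => baaa => baa => ba => b
  | bbbbbbb
  | abaaba => ababa => abba => a

aa->b; abb->; ba->b; bba->ab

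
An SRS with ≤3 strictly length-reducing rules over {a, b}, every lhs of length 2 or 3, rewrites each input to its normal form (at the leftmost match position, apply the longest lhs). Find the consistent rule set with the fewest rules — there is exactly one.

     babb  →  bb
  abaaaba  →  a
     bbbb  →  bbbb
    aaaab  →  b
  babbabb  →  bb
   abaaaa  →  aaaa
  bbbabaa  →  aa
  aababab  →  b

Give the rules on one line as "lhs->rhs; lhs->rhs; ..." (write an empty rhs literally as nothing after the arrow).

ab->b; ba->a

  | babb => abb => bb
  | abaaaba => baaaba => aaaba => aaba => aba => ba => a
  | bbbb
  | aaaab => aaab => aab => ab => b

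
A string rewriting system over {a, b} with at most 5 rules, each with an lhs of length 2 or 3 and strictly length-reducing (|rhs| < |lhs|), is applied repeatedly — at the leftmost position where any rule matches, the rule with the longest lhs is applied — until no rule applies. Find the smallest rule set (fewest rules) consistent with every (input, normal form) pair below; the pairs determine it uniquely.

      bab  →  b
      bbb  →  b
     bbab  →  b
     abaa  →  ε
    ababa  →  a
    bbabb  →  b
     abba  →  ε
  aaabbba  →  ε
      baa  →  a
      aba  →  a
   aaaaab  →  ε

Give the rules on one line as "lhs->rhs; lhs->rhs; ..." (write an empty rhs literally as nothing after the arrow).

aa->; ab->; ba->; bb->b

  | bab => b
  | bbb => bb => b
  | bbab => bab => b
  | abaa => aa => ε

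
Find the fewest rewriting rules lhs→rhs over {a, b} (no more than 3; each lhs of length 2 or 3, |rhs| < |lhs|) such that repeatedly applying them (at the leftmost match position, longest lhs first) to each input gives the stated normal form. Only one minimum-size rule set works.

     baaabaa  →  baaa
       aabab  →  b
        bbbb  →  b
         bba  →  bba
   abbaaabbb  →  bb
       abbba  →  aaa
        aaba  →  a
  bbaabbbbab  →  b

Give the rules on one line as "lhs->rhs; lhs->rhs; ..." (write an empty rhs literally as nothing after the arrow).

ab->b; aba->; bbb->aa

  | baaabaa => baaa
  | aabab => ab => b
  | bbbb => aab => ab => b
  | bba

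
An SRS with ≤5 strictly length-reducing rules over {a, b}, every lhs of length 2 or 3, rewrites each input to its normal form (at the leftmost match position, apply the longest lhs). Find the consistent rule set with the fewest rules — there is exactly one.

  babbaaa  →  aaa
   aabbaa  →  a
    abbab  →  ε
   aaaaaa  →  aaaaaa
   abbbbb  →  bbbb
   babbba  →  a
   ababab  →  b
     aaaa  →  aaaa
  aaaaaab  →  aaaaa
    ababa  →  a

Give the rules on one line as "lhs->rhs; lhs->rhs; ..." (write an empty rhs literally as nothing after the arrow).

  | babbaaa => baaa => aaa
  | aabbaa => abaa => ba => a
  | abbab => bab => ε
  | aaaaaa

ab->; aba->b; ba->a; bab->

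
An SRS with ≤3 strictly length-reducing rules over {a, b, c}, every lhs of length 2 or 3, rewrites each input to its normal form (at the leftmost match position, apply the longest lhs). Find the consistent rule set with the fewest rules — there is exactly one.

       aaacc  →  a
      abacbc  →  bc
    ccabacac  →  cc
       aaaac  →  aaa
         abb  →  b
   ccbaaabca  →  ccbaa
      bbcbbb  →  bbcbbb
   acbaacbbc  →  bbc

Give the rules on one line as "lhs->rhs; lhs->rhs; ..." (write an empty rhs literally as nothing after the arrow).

  | aaacc => aac => a
  | abacbc => acbc => bc
  | ccabacac => ccacac => ccac => cc
  | aaaac => aaa

ab->; ac->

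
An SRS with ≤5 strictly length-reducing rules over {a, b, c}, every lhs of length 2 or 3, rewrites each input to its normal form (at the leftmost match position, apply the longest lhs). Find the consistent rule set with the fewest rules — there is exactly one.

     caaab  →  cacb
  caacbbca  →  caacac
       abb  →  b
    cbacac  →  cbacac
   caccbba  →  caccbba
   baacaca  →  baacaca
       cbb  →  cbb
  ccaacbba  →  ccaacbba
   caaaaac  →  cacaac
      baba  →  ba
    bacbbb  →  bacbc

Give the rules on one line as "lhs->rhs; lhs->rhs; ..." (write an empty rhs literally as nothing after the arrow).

  | caaab => cacb
  | caacbbca => caacaaa => caacac
  | abb => b
  | cbacac

aaa->ac; ab->; bbb->bc; bbc->aa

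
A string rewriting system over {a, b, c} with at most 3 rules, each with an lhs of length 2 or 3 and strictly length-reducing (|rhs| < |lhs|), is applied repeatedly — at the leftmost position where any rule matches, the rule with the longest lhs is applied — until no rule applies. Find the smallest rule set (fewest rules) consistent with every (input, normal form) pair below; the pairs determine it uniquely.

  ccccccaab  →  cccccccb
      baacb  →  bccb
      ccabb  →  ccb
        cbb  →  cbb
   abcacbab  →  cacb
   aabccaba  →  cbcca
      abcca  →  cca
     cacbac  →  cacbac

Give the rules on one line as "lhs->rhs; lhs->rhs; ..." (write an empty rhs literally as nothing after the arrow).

  | ccccccaab => cccccccb
  | baacb => bccb
  | ccabb => ccb
  | cbb

aa->c; ab->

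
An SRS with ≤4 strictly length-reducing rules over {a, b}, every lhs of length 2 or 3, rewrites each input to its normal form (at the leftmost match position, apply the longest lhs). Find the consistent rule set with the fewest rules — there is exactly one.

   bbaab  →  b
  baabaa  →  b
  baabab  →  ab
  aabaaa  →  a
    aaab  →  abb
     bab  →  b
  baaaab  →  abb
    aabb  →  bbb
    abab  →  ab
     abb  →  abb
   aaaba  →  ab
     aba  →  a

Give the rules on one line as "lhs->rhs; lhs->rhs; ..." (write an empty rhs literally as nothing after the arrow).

aa->b; aaa->ab; ba->

  | bbaab => bab => b
  | baabaa => abaa => aa => b
  | baabab => abab => ab
  | aabaaa => bbaaa => baa => a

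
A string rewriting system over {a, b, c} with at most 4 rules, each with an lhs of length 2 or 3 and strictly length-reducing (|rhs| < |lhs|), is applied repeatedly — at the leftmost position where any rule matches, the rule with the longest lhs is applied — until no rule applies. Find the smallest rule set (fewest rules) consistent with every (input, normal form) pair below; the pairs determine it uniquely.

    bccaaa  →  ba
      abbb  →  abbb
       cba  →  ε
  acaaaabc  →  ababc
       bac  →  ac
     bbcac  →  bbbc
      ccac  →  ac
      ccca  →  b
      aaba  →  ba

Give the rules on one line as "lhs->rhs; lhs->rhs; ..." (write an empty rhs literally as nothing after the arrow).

  | bccaaa => bcbaa => baaa => ba
  | abbb
  | cba => aa => ε
  | acaaaabc => abaaabc => ababc

aa->; bac->ac; ca->b; cb->a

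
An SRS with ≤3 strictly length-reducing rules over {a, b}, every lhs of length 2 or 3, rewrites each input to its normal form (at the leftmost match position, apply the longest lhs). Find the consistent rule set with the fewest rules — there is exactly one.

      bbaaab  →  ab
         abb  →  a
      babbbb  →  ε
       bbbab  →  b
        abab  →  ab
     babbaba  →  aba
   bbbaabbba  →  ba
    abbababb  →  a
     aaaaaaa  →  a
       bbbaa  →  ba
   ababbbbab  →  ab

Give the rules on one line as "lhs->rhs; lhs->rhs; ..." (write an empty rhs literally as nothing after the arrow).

  | bbaaab => aaab => aab => ab
  | abb => a
  | babbbb => bbbb => bb => ε
  | bbbab => bab => b

aa->a; bab->b; bb->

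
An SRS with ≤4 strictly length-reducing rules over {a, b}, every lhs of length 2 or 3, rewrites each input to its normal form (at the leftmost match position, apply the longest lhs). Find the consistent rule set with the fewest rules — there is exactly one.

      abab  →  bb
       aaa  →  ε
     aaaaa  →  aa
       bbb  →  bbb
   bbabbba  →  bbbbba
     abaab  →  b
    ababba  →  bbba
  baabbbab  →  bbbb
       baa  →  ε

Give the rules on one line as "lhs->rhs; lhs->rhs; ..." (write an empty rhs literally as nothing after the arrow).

  | abab => bab => bb
  | aaa => ε
  | aaaaa => aa
  | bbb

aaa->; ab->b; baa->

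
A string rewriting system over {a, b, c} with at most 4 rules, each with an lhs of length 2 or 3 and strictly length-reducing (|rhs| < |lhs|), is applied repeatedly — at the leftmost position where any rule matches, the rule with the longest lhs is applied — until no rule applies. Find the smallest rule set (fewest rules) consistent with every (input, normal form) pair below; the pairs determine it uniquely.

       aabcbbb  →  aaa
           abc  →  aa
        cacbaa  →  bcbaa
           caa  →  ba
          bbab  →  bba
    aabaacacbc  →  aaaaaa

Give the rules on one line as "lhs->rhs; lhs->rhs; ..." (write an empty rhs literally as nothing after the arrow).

ab->a; abc->aa; ca->b

  | aabcbbb => aaabbb => aaabb => aaab => aaa
  | abc => aa
  | cacbaa => bcbaa
  | caa => ba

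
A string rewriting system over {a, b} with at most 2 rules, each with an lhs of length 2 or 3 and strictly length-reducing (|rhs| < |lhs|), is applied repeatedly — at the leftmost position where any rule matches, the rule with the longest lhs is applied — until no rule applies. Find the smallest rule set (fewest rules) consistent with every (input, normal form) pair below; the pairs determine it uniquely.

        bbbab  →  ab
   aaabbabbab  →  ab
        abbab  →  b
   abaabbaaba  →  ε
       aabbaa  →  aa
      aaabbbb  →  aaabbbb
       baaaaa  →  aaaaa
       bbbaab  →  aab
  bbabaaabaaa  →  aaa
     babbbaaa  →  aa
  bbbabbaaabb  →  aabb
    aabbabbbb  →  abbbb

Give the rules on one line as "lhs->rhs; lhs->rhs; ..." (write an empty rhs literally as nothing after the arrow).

aba->; ba->a

  | bbbab => bbab => bab => ab
  | aaabbabbab => aaababbab => aabbab => aabab => ab
  | abbab => abab => b
  | abaabbaaba => abbaaba => abaaba => aba => ε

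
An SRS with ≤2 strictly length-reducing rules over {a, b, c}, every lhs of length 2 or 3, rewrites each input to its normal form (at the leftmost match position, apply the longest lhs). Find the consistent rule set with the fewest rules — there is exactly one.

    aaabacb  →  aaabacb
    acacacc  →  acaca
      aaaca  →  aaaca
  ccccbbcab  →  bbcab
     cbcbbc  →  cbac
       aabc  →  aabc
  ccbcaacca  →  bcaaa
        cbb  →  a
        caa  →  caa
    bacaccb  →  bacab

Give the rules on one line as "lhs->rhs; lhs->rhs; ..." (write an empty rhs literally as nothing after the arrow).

cbb->a; cc->

  | aaabacb
  | acacacc => acaca
  | aaaca
  | ccccbbcab => ccbbcab => bbcab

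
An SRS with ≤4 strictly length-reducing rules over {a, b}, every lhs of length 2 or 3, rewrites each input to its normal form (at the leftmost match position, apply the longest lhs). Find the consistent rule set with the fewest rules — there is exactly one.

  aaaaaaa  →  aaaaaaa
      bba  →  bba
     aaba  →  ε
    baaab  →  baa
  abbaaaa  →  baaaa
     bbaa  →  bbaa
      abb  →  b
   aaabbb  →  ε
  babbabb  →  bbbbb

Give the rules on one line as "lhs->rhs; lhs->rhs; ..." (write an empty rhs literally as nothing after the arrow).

  | aaaaaaa
  | bba
  | aaba => ab => ε
  | baaab => baa

ab->; aba->b; bab->bb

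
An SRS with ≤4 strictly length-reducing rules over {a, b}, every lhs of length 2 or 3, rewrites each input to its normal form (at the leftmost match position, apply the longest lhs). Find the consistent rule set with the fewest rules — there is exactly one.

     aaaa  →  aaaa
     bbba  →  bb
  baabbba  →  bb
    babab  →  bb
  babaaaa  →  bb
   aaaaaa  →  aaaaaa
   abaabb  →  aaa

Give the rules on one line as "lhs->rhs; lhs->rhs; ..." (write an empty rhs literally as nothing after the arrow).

  | aaaa
  | bbba => bba => bb
  | baabbba => babbba => bbbba => bbba => bba => bb
  | babab => bbab => bbb => bb

ab->a; ba->b; bbb->bb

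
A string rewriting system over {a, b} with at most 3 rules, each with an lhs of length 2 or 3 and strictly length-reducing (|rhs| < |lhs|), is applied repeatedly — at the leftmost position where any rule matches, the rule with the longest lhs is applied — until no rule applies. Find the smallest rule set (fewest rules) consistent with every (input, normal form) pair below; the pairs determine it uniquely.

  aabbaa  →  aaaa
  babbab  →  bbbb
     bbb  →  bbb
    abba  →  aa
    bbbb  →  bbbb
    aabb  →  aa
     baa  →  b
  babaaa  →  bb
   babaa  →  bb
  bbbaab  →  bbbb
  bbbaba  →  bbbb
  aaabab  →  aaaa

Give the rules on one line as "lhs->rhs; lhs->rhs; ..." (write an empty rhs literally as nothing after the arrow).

  | aabbaa => aabaa => aaaa
  | babbab => bbbab => bbbb
  | bbb
  | abba => aba => aa

ab->a; ba->b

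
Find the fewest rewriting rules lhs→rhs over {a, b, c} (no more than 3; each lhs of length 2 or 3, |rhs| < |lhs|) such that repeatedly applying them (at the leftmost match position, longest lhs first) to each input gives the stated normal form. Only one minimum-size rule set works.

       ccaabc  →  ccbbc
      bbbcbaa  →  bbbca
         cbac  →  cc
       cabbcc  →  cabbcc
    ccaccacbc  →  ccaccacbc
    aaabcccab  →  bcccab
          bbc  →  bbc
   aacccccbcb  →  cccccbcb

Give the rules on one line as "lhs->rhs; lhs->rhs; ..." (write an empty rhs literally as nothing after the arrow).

  | ccaabc => ccbbc
  | bbbcbaa => bbbca
  | cbac => cc
  | cabbcc

aa->b; aac->c; ba->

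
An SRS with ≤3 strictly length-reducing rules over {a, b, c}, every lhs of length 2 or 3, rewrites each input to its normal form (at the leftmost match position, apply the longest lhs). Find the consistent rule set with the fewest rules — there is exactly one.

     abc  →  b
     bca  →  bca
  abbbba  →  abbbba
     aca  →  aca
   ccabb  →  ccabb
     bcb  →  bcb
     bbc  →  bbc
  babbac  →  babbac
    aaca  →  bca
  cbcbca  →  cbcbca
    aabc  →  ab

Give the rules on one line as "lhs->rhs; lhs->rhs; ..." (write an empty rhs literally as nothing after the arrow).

aac->bc; abc->b

  | abc => b
  | bca
  | abbbba
  | aca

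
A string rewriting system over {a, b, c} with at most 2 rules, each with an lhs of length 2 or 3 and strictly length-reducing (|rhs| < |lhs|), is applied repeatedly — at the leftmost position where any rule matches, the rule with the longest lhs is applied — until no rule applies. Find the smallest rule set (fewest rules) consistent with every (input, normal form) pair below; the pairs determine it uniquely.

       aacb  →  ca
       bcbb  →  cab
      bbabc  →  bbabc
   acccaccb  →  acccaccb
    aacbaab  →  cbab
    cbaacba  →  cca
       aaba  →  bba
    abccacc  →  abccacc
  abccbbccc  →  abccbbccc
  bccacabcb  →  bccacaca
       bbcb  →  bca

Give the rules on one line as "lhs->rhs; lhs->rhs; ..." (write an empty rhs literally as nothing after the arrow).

  | aacb => bcb => ca
  | bcbb => cab
  | bbabc
  | acccaccb

aa->b; bcb->ca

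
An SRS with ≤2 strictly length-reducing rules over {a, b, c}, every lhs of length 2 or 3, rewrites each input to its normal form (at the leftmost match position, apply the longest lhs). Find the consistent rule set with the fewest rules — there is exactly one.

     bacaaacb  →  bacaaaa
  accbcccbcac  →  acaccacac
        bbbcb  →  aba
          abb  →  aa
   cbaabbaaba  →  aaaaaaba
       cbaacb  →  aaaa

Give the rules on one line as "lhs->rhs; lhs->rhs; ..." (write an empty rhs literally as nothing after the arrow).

  | bacaaacb => bacaaaa
  | accbcccbcac => acacccbcac => acaccacac
  | bbbcb => abcb => aba
  | abb => aa

bb->a; cb->a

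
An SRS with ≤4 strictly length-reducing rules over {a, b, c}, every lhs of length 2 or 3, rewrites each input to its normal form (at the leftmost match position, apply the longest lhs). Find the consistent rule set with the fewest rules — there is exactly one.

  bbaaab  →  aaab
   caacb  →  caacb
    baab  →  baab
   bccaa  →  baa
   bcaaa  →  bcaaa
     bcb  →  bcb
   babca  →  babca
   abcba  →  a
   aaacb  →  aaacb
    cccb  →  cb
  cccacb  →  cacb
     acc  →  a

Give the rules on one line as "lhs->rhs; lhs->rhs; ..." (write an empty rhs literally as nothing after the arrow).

  | bbaaab => aaab
  | caacb
  | baab
  | bccaa => baa

bb->; cba->b; cc->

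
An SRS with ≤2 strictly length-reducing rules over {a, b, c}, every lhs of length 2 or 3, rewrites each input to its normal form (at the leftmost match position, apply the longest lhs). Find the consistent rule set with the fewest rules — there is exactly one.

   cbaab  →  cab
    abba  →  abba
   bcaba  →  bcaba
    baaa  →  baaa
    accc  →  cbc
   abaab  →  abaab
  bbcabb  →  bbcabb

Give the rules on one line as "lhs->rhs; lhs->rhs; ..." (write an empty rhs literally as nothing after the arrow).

  | cbaab => cab
  | abba
  | bcaba
  | baaa

acc->cb; cba->c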